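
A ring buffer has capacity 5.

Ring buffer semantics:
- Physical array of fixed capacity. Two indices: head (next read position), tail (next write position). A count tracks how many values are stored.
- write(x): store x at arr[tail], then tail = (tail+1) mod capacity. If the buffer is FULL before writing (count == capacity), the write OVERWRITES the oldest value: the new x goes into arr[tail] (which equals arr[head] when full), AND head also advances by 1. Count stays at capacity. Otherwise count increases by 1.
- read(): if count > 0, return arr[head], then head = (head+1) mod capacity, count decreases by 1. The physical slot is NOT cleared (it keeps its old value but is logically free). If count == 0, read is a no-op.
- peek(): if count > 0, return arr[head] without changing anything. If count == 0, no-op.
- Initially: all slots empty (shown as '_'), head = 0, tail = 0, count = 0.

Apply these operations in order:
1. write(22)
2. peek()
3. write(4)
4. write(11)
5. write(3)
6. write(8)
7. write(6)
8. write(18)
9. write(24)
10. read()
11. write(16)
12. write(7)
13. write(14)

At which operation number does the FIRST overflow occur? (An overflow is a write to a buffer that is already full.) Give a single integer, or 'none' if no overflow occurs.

After op 1 (write(22)): arr=[22 _ _ _ _] head=0 tail=1 count=1
After op 2 (peek()): arr=[22 _ _ _ _] head=0 tail=1 count=1
After op 3 (write(4)): arr=[22 4 _ _ _] head=0 tail=2 count=2
After op 4 (write(11)): arr=[22 4 11 _ _] head=0 tail=3 count=3
After op 5 (write(3)): arr=[22 4 11 3 _] head=0 tail=4 count=4
After op 6 (write(8)): arr=[22 4 11 3 8] head=0 tail=0 count=5
After op 7 (write(6)): arr=[6 4 11 3 8] head=1 tail=1 count=5
After op 8 (write(18)): arr=[6 18 11 3 8] head=2 tail=2 count=5
After op 9 (write(24)): arr=[6 18 24 3 8] head=3 tail=3 count=5
After op 10 (read()): arr=[6 18 24 3 8] head=4 tail=3 count=4
After op 11 (write(16)): arr=[6 18 24 16 8] head=4 tail=4 count=5
After op 12 (write(7)): arr=[6 18 24 16 7] head=0 tail=0 count=5
After op 13 (write(14)): arr=[14 18 24 16 7] head=1 tail=1 count=5

Answer: 7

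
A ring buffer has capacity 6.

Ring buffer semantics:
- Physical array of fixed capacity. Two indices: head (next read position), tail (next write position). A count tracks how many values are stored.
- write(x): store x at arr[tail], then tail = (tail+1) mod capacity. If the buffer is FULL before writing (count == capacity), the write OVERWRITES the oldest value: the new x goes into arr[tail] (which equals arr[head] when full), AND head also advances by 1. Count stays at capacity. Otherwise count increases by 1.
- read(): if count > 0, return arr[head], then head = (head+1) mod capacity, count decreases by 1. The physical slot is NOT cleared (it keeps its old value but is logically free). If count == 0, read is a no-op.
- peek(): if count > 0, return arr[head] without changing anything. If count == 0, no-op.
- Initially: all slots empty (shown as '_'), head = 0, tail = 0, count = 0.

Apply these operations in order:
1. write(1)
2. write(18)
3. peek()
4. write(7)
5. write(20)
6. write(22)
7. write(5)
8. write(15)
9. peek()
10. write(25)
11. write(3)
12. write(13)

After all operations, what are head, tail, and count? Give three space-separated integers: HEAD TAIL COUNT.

Answer: 4 4 6

Derivation:
After op 1 (write(1)): arr=[1 _ _ _ _ _] head=0 tail=1 count=1
After op 2 (write(18)): arr=[1 18 _ _ _ _] head=0 tail=2 count=2
After op 3 (peek()): arr=[1 18 _ _ _ _] head=0 tail=2 count=2
After op 4 (write(7)): arr=[1 18 7 _ _ _] head=0 tail=3 count=3
After op 5 (write(20)): arr=[1 18 7 20 _ _] head=0 tail=4 count=4
After op 6 (write(22)): arr=[1 18 7 20 22 _] head=0 tail=5 count=5
After op 7 (write(5)): arr=[1 18 7 20 22 5] head=0 tail=0 count=6
After op 8 (write(15)): arr=[15 18 7 20 22 5] head=1 tail=1 count=6
After op 9 (peek()): arr=[15 18 7 20 22 5] head=1 tail=1 count=6
After op 10 (write(25)): arr=[15 25 7 20 22 5] head=2 tail=2 count=6
After op 11 (write(3)): arr=[15 25 3 20 22 5] head=3 tail=3 count=6
After op 12 (write(13)): arr=[15 25 3 13 22 5] head=4 tail=4 count=6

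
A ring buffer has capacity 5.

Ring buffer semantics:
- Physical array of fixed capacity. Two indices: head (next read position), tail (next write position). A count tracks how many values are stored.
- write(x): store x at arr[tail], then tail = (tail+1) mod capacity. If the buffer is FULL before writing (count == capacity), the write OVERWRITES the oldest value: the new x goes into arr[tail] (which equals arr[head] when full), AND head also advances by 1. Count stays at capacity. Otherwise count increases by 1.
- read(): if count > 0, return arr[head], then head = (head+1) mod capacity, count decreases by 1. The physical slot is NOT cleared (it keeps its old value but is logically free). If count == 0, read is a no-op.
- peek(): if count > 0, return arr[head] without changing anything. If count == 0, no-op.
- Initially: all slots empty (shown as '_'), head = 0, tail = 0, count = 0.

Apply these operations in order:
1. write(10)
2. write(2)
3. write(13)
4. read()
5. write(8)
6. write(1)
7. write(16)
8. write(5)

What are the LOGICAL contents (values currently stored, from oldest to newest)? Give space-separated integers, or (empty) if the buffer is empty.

After op 1 (write(10)): arr=[10 _ _ _ _] head=0 tail=1 count=1
After op 2 (write(2)): arr=[10 2 _ _ _] head=0 tail=2 count=2
After op 3 (write(13)): arr=[10 2 13 _ _] head=0 tail=3 count=3
After op 4 (read()): arr=[10 2 13 _ _] head=1 tail=3 count=2
After op 5 (write(8)): arr=[10 2 13 8 _] head=1 tail=4 count=3
After op 6 (write(1)): arr=[10 2 13 8 1] head=1 tail=0 count=4
After op 7 (write(16)): arr=[16 2 13 8 1] head=1 tail=1 count=5
After op 8 (write(5)): arr=[16 5 13 8 1] head=2 tail=2 count=5

Answer: 13 8 1 16 5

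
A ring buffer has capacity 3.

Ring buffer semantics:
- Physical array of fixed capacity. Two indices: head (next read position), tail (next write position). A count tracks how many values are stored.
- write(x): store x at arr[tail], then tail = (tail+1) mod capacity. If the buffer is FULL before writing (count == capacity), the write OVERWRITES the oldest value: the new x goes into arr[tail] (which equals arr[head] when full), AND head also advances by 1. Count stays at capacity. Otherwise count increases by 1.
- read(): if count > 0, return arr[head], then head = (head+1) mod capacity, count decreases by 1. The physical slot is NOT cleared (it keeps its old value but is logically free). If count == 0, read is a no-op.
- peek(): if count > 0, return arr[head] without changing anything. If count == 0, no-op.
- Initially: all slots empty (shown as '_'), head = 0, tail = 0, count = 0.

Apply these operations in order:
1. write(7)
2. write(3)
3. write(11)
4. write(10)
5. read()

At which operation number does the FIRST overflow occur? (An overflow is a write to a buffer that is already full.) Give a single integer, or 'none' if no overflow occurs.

Answer: 4

Derivation:
After op 1 (write(7)): arr=[7 _ _] head=0 tail=1 count=1
After op 2 (write(3)): arr=[7 3 _] head=0 tail=2 count=2
After op 3 (write(11)): arr=[7 3 11] head=0 tail=0 count=3
After op 4 (write(10)): arr=[10 3 11] head=1 tail=1 count=3
After op 5 (read()): arr=[10 3 11] head=2 tail=1 count=2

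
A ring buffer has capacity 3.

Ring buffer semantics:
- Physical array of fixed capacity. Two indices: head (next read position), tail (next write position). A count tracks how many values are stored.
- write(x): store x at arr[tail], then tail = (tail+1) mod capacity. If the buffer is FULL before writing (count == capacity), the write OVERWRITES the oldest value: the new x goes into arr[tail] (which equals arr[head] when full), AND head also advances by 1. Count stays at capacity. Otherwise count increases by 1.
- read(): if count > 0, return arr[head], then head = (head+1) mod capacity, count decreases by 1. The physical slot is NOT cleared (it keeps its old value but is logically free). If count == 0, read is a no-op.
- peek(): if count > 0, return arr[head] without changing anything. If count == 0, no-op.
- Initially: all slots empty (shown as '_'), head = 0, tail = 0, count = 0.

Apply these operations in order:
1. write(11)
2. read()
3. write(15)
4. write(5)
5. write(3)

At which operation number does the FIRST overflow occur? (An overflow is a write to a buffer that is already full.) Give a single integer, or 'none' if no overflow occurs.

Answer: none

Derivation:
After op 1 (write(11)): arr=[11 _ _] head=0 tail=1 count=1
After op 2 (read()): arr=[11 _ _] head=1 tail=1 count=0
After op 3 (write(15)): arr=[11 15 _] head=1 tail=2 count=1
After op 4 (write(5)): arr=[11 15 5] head=1 tail=0 count=2
After op 5 (write(3)): arr=[3 15 5] head=1 tail=1 count=3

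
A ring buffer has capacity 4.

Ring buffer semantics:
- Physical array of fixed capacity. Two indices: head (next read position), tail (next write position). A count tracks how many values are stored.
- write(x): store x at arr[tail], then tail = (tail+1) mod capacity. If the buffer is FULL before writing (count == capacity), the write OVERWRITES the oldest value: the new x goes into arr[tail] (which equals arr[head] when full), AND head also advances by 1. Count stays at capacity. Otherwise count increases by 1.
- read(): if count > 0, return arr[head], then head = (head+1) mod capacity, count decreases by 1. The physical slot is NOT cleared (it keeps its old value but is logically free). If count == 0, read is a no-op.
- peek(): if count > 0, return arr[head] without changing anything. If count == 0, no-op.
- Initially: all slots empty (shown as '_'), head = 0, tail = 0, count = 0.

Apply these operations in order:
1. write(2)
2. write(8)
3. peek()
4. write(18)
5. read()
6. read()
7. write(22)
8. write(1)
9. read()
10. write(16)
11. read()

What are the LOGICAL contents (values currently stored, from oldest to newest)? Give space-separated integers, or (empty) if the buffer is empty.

Answer: 1 16

Derivation:
After op 1 (write(2)): arr=[2 _ _ _] head=0 tail=1 count=1
After op 2 (write(8)): arr=[2 8 _ _] head=0 tail=2 count=2
After op 3 (peek()): arr=[2 8 _ _] head=0 tail=2 count=2
After op 4 (write(18)): arr=[2 8 18 _] head=0 tail=3 count=3
After op 5 (read()): arr=[2 8 18 _] head=1 tail=3 count=2
After op 6 (read()): arr=[2 8 18 _] head=2 tail=3 count=1
After op 7 (write(22)): arr=[2 8 18 22] head=2 tail=0 count=2
After op 8 (write(1)): arr=[1 8 18 22] head=2 tail=1 count=3
After op 9 (read()): arr=[1 8 18 22] head=3 tail=1 count=2
After op 10 (write(16)): arr=[1 16 18 22] head=3 tail=2 count=3
After op 11 (read()): arr=[1 16 18 22] head=0 tail=2 count=2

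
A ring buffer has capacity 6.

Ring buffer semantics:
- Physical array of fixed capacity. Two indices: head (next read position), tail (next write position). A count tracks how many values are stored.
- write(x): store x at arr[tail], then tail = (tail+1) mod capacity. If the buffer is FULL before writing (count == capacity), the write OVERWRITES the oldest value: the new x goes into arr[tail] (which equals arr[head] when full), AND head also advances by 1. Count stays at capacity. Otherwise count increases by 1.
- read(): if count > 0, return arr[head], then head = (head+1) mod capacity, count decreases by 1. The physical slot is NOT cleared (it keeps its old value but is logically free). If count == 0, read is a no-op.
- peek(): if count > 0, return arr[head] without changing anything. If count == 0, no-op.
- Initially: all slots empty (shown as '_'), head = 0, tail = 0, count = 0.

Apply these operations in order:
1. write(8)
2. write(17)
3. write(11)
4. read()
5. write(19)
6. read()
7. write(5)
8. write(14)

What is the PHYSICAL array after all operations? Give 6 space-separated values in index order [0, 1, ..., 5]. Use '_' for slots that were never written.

Answer: 8 17 11 19 5 14

Derivation:
After op 1 (write(8)): arr=[8 _ _ _ _ _] head=0 tail=1 count=1
After op 2 (write(17)): arr=[8 17 _ _ _ _] head=0 tail=2 count=2
After op 3 (write(11)): arr=[8 17 11 _ _ _] head=0 tail=3 count=3
After op 4 (read()): arr=[8 17 11 _ _ _] head=1 tail=3 count=2
After op 5 (write(19)): arr=[8 17 11 19 _ _] head=1 tail=4 count=3
After op 6 (read()): arr=[8 17 11 19 _ _] head=2 tail=4 count=2
After op 7 (write(5)): arr=[8 17 11 19 5 _] head=2 tail=5 count=3
After op 8 (write(14)): arr=[8 17 11 19 5 14] head=2 tail=0 count=4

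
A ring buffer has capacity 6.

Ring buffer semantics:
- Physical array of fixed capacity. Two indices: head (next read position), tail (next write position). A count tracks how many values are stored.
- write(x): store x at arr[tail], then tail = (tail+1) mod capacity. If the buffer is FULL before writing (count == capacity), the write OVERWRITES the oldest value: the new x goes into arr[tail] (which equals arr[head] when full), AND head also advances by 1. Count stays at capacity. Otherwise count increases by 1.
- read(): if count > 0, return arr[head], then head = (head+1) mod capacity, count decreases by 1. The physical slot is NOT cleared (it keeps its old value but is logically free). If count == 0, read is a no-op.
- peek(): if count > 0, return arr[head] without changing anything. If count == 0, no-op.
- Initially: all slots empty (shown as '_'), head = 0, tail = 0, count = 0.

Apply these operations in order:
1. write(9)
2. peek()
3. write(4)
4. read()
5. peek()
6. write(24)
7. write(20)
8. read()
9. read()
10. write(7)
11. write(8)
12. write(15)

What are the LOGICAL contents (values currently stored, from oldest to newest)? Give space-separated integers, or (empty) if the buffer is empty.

Answer: 20 7 8 15

Derivation:
After op 1 (write(9)): arr=[9 _ _ _ _ _] head=0 tail=1 count=1
After op 2 (peek()): arr=[9 _ _ _ _ _] head=0 tail=1 count=1
After op 3 (write(4)): arr=[9 4 _ _ _ _] head=0 tail=2 count=2
After op 4 (read()): arr=[9 4 _ _ _ _] head=1 tail=2 count=1
After op 5 (peek()): arr=[9 4 _ _ _ _] head=1 tail=2 count=1
After op 6 (write(24)): arr=[9 4 24 _ _ _] head=1 tail=3 count=2
After op 7 (write(20)): arr=[9 4 24 20 _ _] head=1 tail=4 count=3
After op 8 (read()): arr=[9 4 24 20 _ _] head=2 tail=4 count=2
After op 9 (read()): arr=[9 4 24 20 _ _] head=3 tail=4 count=1
After op 10 (write(7)): arr=[9 4 24 20 7 _] head=3 tail=5 count=2
After op 11 (write(8)): arr=[9 4 24 20 7 8] head=3 tail=0 count=3
After op 12 (write(15)): arr=[15 4 24 20 7 8] head=3 tail=1 count=4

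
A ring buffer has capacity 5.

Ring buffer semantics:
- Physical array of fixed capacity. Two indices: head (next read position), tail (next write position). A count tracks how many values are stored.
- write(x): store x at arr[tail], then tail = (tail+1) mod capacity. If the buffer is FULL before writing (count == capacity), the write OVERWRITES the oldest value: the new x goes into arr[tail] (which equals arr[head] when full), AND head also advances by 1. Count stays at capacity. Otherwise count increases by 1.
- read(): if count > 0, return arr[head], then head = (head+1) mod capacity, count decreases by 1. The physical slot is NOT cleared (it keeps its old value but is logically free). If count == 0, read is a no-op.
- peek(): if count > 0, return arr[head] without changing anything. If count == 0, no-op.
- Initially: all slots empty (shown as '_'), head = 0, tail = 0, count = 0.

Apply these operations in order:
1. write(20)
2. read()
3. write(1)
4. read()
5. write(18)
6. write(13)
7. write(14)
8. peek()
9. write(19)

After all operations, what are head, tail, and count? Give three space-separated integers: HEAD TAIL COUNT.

Answer: 2 1 4

Derivation:
After op 1 (write(20)): arr=[20 _ _ _ _] head=0 tail=1 count=1
After op 2 (read()): arr=[20 _ _ _ _] head=1 tail=1 count=0
After op 3 (write(1)): arr=[20 1 _ _ _] head=1 tail=2 count=1
After op 4 (read()): arr=[20 1 _ _ _] head=2 tail=2 count=0
After op 5 (write(18)): arr=[20 1 18 _ _] head=2 tail=3 count=1
After op 6 (write(13)): arr=[20 1 18 13 _] head=2 tail=4 count=2
After op 7 (write(14)): arr=[20 1 18 13 14] head=2 tail=0 count=3
After op 8 (peek()): arr=[20 1 18 13 14] head=2 tail=0 count=3
After op 9 (write(19)): arr=[19 1 18 13 14] head=2 tail=1 count=4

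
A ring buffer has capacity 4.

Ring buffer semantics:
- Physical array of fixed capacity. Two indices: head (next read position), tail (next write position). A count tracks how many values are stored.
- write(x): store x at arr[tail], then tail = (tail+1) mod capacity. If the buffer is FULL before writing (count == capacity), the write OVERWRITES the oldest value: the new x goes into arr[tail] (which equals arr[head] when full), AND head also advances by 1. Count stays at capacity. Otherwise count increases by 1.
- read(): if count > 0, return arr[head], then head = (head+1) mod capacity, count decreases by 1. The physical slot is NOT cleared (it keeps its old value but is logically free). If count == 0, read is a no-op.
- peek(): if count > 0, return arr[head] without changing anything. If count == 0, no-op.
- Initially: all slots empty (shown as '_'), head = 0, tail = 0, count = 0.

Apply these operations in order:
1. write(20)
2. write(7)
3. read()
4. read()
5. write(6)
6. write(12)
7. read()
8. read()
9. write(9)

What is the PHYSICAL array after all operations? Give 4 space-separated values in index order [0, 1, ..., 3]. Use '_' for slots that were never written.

Answer: 9 7 6 12

Derivation:
After op 1 (write(20)): arr=[20 _ _ _] head=0 tail=1 count=1
After op 2 (write(7)): arr=[20 7 _ _] head=0 tail=2 count=2
After op 3 (read()): arr=[20 7 _ _] head=1 tail=2 count=1
After op 4 (read()): arr=[20 7 _ _] head=2 tail=2 count=0
After op 5 (write(6)): arr=[20 7 6 _] head=2 tail=3 count=1
After op 6 (write(12)): arr=[20 7 6 12] head=2 tail=0 count=2
After op 7 (read()): arr=[20 7 6 12] head=3 tail=0 count=1
After op 8 (read()): arr=[20 7 6 12] head=0 tail=0 count=0
After op 9 (write(9)): arr=[9 7 6 12] head=0 tail=1 count=1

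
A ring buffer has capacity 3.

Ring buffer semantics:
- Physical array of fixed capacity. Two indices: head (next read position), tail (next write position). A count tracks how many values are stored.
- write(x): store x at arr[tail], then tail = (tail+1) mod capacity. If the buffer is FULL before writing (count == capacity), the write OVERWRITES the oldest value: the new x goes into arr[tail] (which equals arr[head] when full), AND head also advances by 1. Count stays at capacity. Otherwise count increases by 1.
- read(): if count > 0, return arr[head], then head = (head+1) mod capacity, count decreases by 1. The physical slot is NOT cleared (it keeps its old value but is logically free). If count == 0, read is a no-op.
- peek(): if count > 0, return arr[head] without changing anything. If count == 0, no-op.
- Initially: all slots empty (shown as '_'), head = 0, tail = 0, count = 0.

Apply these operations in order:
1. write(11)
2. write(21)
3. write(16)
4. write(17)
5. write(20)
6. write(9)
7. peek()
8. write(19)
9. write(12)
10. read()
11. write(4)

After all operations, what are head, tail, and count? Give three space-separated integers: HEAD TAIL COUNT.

Answer: 0 0 3

Derivation:
After op 1 (write(11)): arr=[11 _ _] head=0 tail=1 count=1
After op 2 (write(21)): arr=[11 21 _] head=0 tail=2 count=2
After op 3 (write(16)): arr=[11 21 16] head=0 tail=0 count=3
After op 4 (write(17)): arr=[17 21 16] head=1 tail=1 count=3
After op 5 (write(20)): arr=[17 20 16] head=2 tail=2 count=3
After op 6 (write(9)): arr=[17 20 9] head=0 tail=0 count=3
After op 7 (peek()): arr=[17 20 9] head=0 tail=0 count=3
After op 8 (write(19)): arr=[19 20 9] head=1 tail=1 count=3
After op 9 (write(12)): arr=[19 12 9] head=2 tail=2 count=3
After op 10 (read()): arr=[19 12 9] head=0 tail=2 count=2
After op 11 (write(4)): arr=[19 12 4] head=0 tail=0 count=3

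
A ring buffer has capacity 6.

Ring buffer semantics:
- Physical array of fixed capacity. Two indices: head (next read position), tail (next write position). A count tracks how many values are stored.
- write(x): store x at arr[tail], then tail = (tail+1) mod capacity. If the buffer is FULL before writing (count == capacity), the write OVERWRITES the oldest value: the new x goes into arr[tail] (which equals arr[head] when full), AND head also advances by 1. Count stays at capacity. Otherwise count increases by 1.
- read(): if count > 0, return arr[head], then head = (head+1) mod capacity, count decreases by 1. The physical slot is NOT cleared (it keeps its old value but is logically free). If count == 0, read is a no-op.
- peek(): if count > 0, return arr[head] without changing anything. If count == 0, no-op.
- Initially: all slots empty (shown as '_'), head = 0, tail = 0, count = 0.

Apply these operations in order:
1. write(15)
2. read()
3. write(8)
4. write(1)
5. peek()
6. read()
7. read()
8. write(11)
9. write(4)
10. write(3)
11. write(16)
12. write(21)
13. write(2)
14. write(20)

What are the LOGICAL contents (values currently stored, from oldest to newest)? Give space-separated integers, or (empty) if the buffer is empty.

Answer: 4 3 16 21 2 20

Derivation:
After op 1 (write(15)): arr=[15 _ _ _ _ _] head=0 tail=1 count=1
After op 2 (read()): arr=[15 _ _ _ _ _] head=1 tail=1 count=0
After op 3 (write(8)): arr=[15 8 _ _ _ _] head=1 tail=2 count=1
After op 4 (write(1)): arr=[15 8 1 _ _ _] head=1 tail=3 count=2
After op 5 (peek()): arr=[15 8 1 _ _ _] head=1 tail=3 count=2
After op 6 (read()): arr=[15 8 1 _ _ _] head=2 tail=3 count=1
After op 7 (read()): arr=[15 8 1 _ _ _] head=3 tail=3 count=0
After op 8 (write(11)): arr=[15 8 1 11 _ _] head=3 tail=4 count=1
After op 9 (write(4)): arr=[15 8 1 11 4 _] head=3 tail=5 count=2
After op 10 (write(3)): arr=[15 8 1 11 4 3] head=3 tail=0 count=3
After op 11 (write(16)): arr=[16 8 1 11 4 3] head=3 tail=1 count=4
After op 12 (write(21)): arr=[16 21 1 11 4 3] head=3 tail=2 count=5
After op 13 (write(2)): arr=[16 21 2 11 4 3] head=3 tail=3 count=6
After op 14 (write(20)): arr=[16 21 2 20 4 3] head=4 tail=4 count=6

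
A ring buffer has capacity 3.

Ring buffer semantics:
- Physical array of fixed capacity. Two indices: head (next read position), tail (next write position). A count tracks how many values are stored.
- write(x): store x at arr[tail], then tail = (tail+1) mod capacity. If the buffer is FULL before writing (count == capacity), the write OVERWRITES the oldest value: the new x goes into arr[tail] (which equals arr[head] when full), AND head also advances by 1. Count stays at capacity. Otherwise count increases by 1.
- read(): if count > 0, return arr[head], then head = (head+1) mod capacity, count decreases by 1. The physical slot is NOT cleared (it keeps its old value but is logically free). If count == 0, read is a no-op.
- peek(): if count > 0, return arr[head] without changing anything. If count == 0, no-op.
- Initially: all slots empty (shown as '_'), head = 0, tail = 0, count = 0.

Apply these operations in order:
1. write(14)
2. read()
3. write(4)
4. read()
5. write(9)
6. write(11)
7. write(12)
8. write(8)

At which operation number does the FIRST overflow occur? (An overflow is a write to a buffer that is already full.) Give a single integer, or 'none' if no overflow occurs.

After op 1 (write(14)): arr=[14 _ _] head=0 tail=1 count=1
After op 2 (read()): arr=[14 _ _] head=1 tail=1 count=0
After op 3 (write(4)): arr=[14 4 _] head=1 tail=2 count=1
After op 4 (read()): arr=[14 4 _] head=2 tail=2 count=0
After op 5 (write(9)): arr=[14 4 9] head=2 tail=0 count=1
After op 6 (write(11)): arr=[11 4 9] head=2 tail=1 count=2
After op 7 (write(12)): arr=[11 12 9] head=2 tail=2 count=3
After op 8 (write(8)): arr=[11 12 8] head=0 tail=0 count=3

Answer: 8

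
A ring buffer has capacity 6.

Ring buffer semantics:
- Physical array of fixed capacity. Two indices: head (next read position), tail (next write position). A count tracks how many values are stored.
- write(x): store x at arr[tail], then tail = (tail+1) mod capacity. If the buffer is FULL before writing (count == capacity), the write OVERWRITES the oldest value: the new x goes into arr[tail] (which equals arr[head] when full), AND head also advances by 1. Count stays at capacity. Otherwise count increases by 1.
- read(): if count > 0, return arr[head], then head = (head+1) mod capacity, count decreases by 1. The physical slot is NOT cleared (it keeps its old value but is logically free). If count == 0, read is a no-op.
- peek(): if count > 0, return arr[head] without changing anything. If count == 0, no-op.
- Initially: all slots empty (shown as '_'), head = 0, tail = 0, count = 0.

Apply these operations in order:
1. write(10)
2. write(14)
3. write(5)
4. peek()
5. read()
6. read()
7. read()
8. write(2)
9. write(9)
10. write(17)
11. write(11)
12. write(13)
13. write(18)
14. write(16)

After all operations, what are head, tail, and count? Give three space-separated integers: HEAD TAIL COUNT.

After op 1 (write(10)): arr=[10 _ _ _ _ _] head=0 tail=1 count=1
After op 2 (write(14)): arr=[10 14 _ _ _ _] head=0 tail=2 count=2
After op 3 (write(5)): arr=[10 14 5 _ _ _] head=0 tail=3 count=3
After op 4 (peek()): arr=[10 14 5 _ _ _] head=0 tail=3 count=3
After op 5 (read()): arr=[10 14 5 _ _ _] head=1 tail=3 count=2
After op 6 (read()): arr=[10 14 5 _ _ _] head=2 tail=3 count=1
After op 7 (read()): arr=[10 14 5 _ _ _] head=3 tail=3 count=0
After op 8 (write(2)): arr=[10 14 5 2 _ _] head=3 tail=4 count=1
After op 9 (write(9)): arr=[10 14 5 2 9 _] head=3 tail=5 count=2
After op 10 (write(17)): arr=[10 14 5 2 9 17] head=3 tail=0 count=3
After op 11 (write(11)): arr=[11 14 5 2 9 17] head=3 tail=1 count=4
After op 12 (write(13)): arr=[11 13 5 2 9 17] head=3 tail=2 count=5
After op 13 (write(18)): arr=[11 13 18 2 9 17] head=3 tail=3 count=6
After op 14 (write(16)): arr=[11 13 18 16 9 17] head=4 tail=4 count=6

Answer: 4 4 6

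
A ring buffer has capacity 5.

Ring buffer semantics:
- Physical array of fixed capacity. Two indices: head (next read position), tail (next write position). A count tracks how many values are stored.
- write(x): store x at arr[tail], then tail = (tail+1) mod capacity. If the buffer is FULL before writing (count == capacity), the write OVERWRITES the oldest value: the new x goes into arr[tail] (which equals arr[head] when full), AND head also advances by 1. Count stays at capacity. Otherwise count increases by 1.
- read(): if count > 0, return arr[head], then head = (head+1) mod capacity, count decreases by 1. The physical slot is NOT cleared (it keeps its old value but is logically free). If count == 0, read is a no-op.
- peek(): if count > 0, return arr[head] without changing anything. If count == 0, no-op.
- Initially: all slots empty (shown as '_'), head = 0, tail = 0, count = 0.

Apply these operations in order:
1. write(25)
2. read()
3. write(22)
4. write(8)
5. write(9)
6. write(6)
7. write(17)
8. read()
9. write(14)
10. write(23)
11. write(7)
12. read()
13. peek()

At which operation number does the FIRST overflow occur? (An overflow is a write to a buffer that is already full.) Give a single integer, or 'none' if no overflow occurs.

Answer: 10

Derivation:
After op 1 (write(25)): arr=[25 _ _ _ _] head=0 tail=1 count=1
After op 2 (read()): arr=[25 _ _ _ _] head=1 tail=1 count=0
After op 3 (write(22)): arr=[25 22 _ _ _] head=1 tail=2 count=1
After op 4 (write(8)): arr=[25 22 8 _ _] head=1 tail=3 count=2
After op 5 (write(9)): arr=[25 22 8 9 _] head=1 tail=4 count=3
After op 6 (write(6)): arr=[25 22 8 9 6] head=1 tail=0 count=4
After op 7 (write(17)): arr=[17 22 8 9 6] head=1 tail=1 count=5
After op 8 (read()): arr=[17 22 8 9 6] head=2 tail=1 count=4
After op 9 (write(14)): arr=[17 14 8 9 6] head=2 tail=2 count=5
After op 10 (write(23)): arr=[17 14 23 9 6] head=3 tail=3 count=5
After op 11 (write(7)): arr=[17 14 23 7 6] head=4 tail=4 count=5
After op 12 (read()): arr=[17 14 23 7 6] head=0 tail=4 count=4
After op 13 (peek()): arr=[17 14 23 7 6] head=0 tail=4 count=4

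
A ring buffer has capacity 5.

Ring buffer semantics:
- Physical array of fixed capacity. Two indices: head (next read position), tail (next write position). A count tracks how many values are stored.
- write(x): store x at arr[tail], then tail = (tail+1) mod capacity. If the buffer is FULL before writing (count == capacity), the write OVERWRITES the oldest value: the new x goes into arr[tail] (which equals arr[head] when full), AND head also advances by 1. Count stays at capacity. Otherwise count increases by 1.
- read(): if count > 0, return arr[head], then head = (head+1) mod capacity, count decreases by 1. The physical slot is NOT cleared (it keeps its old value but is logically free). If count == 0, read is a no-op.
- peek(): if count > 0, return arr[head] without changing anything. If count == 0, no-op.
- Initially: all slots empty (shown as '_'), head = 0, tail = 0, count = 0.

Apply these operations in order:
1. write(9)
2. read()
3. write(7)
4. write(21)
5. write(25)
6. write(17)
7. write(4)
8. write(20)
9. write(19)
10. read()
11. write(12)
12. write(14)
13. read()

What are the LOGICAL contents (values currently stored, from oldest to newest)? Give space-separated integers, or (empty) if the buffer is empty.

Answer: 20 19 12 14

Derivation:
After op 1 (write(9)): arr=[9 _ _ _ _] head=0 tail=1 count=1
After op 2 (read()): arr=[9 _ _ _ _] head=1 tail=1 count=0
After op 3 (write(7)): arr=[9 7 _ _ _] head=1 tail=2 count=1
After op 4 (write(21)): arr=[9 7 21 _ _] head=1 tail=3 count=2
After op 5 (write(25)): arr=[9 7 21 25 _] head=1 tail=4 count=3
After op 6 (write(17)): arr=[9 7 21 25 17] head=1 tail=0 count=4
After op 7 (write(4)): arr=[4 7 21 25 17] head=1 tail=1 count=5
After op 8 (write(20)): arr=[4 20 21 25 17] head=2 tail=2 count=5
After op 9 (write(19)): arr=[4 20 19 25 17] head=3 tail=3 count=5
After op 10 (read()): arr=[4 20 19 25 17] head=4 tail=3 count=4
After op 11 (write(12)): arr=[4 20 19 12 17] head=4 tail=4 count=5
After op 12 (write(14)): arr=[4 20 19 12 14] head=0 tail=0 count=5
After op 13 (read()): arr=[4 20 19 12 14] head=1 tail=0 count=4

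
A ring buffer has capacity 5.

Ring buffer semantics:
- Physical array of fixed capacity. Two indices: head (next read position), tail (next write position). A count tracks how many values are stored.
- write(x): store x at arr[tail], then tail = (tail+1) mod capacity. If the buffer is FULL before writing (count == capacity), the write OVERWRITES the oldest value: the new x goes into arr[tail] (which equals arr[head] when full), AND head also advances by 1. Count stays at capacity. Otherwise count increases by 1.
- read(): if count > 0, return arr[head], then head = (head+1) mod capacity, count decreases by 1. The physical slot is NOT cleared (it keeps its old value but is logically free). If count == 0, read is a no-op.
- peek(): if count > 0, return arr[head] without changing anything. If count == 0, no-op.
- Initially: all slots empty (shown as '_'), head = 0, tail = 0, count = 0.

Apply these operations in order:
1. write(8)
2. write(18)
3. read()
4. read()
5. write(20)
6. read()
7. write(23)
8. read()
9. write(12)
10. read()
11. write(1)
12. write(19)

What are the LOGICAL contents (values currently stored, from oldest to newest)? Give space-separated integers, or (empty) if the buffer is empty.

After op 1 (write(8)): arr=[8 _ _ _ _] head=0 tail=1 count=1
After op 2 (write(18)): arr=[8 18 _ _ _] head=0 tail=2 count=2
After op 3 (read()): arr=[8 18 _ _ _] head=1 tail=2 count=1
After op 4 (read()): arr=[8 18 _ _ _] head=2 tail=2 count=0
After op 5 (write(20)): arr=[8 18 20 _ _] head=2 tail=3 count=1
After op 6 (read()): arr=[8 18 20 _ _] head=3 tail=3 count=0
After op 7 (write(23)): arr=[8 18 20 23 _] head=3 tail=4 count=1
After op 8 (read()): arr=[8 18 20 23 _] head=4 tail=4 count=0
After op 9 (write(12)): arr=[8 18 20 23 12] head=4 tail=0 count=1
After op 10 (read()): arr=[8 18 20 23 12] head=0 tail=0 count=0
After op 11 (write(1)): arr=[1 18 20 23 12] head=0 tail=1 count=1
After op 12 (write(19)): arr=[1 19 20 23 12] head=0 tail=2 count=2

Answer: 1 19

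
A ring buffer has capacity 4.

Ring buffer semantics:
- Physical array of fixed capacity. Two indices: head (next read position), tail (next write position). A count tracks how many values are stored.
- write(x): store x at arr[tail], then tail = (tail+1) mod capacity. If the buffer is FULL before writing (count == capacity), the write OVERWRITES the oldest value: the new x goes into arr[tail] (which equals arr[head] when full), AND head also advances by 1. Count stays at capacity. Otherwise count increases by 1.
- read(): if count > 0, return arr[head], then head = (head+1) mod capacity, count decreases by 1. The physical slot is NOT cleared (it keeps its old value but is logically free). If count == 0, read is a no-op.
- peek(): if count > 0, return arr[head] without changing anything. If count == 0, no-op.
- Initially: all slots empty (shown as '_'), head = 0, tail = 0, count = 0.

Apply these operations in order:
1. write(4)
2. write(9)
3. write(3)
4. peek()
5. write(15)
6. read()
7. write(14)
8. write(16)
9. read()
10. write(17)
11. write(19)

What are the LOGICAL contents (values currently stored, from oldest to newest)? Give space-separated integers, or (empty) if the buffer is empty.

After op 1 (write(4)): arr=[4 _ _ _] head=0 tail=1 count=1
After op 2 (write(9)): arr=[4 9 _ _] head=0 tail=2 count=2
After op 3 (write(3)): arr=[4 9 3 _] head=0 tail=3 count=3
After op 4 (peek()): arr=[4 9 3 _] head=0 tail=3 count=3
After op 5 (write(15)): arr=[4 9 3 15] head=0 tail=0 count=4
After op 6 (read()): arr=[4 9 3 15] head=1 tail=0 count=3
After op 7 (write(14)): arr=[14 9 3 15] head=1 tail=1 count=4
After op 8 (write(16)): arr=[14 16 3 15] head=2 tail=2 count=4
After op 9 (read()): arr=[14 16 3 15] head=3 tail=2 count=3
After op 10 (write(17)): arr=[14 16 17 15] head=3 tail=3 count=4
After op 11 (write(19)): arr=[14 16 17 19] head=0 tail=0 count=4

Answer: 14 16 17 19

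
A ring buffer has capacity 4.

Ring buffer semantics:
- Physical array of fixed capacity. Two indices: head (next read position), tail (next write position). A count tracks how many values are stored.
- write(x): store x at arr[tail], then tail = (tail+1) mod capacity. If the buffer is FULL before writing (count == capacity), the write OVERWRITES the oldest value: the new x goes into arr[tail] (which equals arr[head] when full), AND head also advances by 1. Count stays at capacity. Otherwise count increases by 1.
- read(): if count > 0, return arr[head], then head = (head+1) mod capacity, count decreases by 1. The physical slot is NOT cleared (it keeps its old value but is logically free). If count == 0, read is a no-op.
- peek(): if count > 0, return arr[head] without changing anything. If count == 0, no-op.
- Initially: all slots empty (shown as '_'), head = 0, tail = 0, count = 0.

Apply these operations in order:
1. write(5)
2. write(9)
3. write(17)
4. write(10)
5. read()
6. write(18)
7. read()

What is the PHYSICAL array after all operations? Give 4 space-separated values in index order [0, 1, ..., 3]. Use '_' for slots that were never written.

After op 1 (write(5)): arr=[5 _ _ _] head=0 tail=1 count=1
After op 2 (write(9)): arr=[5 9 _ _] head=0 tail=2 count=2
After op 3 (write(17)): arr=[5 9 17 _] head=0 tail=3 count=3
After op 4 (write(10)): arr=[5 9 17 10] head=0 tail=0 count=4
After op 5 (read()): arr=[5 9 17 10] head=1 tail=0 count=3
After op 6 (write(18)): arr=[18 9 17 10] head=1 tail=1 count=4
After op 7 (read()): arr=[18 9 17 10] head=2 tail=1 count=3

Answer: 18 9 17 10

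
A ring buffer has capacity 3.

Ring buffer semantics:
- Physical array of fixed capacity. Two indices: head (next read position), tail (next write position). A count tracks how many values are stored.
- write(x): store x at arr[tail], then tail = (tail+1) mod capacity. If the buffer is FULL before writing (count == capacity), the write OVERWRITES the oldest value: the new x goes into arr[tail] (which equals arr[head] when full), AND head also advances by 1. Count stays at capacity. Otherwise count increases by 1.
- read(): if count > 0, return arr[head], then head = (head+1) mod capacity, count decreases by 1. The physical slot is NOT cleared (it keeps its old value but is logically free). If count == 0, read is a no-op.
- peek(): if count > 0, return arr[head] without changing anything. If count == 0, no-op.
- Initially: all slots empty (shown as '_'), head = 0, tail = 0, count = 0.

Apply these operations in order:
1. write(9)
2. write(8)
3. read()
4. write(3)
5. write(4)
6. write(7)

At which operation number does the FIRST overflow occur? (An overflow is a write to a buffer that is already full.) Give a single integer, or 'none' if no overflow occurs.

Answer: 6

Derivation:
After op 1 (write(9)): arr=[9 _ _] head=0 tail=1 count=1
After op 2 (write(8)): arr=[9 8 _] head=0 tail=2 count=2
After op 3 (read()): arr=[9 8 _] head=1 tail=2 count=1
After op 4 (write(3)): arr=[9 8 3] head=1 tail=0 count=2
After op 5 (write(4)): arr=[4 8 3] head=1 tail=1 count=3
After op 6 (write(7)): arr=[4 7 3] head=2 tail=2 count=3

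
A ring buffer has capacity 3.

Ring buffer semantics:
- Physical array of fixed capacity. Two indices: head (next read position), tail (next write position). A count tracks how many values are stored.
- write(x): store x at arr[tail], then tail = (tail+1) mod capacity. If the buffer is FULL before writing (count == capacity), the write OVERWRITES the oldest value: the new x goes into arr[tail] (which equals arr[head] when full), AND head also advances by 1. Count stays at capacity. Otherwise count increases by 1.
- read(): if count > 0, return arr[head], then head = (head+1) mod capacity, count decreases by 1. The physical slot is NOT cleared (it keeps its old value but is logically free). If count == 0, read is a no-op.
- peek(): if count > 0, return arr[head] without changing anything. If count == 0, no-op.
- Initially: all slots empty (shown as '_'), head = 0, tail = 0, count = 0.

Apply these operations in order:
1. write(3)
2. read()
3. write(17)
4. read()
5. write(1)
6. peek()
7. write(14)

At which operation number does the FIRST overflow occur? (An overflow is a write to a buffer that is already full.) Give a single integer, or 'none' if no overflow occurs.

After op 1 (write(3)): arr=[3 _ _] head=0 tail=1 count=1
After op 2 (read()): arr=[3 _ _] head=1 tail=1 count=0
After op 3 (write(17)): arr=[3 17 _] head=1 tail=2 count=1
After op 4 (read()): arr=[3 17 _] head=2 tail=2 count=0
After op 5 (write(1)): arr=[3 17 1] head=2 tail=0 count=1
After op 6 (peek()): arr=[3 17 1] head=2 tail=0 count=1
After op 7 (write(14)): arr=[14 17 1] head=2 tail=1 count=2

Answer: none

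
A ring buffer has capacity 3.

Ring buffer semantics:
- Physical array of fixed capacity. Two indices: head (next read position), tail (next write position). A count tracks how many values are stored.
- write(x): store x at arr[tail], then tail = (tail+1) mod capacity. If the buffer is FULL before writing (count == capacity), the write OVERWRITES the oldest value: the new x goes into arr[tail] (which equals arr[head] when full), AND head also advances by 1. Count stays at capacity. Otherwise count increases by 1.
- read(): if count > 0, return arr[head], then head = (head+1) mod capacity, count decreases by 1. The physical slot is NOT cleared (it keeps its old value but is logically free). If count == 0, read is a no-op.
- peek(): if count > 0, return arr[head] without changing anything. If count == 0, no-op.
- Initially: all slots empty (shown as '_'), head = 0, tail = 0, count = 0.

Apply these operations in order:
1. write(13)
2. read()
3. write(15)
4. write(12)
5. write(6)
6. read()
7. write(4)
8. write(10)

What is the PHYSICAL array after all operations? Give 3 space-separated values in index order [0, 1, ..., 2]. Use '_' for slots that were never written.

After op 1 (write(13)): arr=[13 _ _] head=0 tail=1 count=1
After op 2 (read()): arr=[13 _ _] head=1 tail=1 count=0
After op 3 (write(15)): arr=[13 15 _] head=1 tail=2 count=1
After op 4 (write(12)): arr=[13 15 12] head=1 tail=0 count=2
After op 5 (write(6)): arr=[6 15 12] head=1 tail=1 count=3
After op 6 (read()): arr=[6 15 12] head=2 tail=1 count=2
After op 7 (write(4)): arr=[6 4 12] head=2 tail=2 count=3
After op 8 (write(10)): arr=[6 4 10] head=0 tail=0 count=3

Answer: 6 4 10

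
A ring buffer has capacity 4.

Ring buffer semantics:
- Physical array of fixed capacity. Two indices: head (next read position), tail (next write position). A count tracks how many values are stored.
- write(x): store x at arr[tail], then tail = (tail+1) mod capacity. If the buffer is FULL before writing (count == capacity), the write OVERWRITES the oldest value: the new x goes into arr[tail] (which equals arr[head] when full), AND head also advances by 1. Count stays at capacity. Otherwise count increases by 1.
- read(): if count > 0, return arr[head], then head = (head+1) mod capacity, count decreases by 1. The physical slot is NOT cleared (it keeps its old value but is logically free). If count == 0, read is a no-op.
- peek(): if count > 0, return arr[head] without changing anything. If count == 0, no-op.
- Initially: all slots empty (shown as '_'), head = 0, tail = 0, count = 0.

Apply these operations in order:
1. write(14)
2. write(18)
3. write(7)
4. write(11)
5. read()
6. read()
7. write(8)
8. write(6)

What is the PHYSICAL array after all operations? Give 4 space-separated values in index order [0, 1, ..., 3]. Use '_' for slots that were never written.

Answer: 8 6 7 11

Derivation:
After op 1 (write(14)): arr=[14 _ _ _] head=0 tail=1 count=1
After op 2 (write(18)): arr=[14 18 _ _] head=0 tail=2 count=2
After op 3 (write(7)): arr=[14 18 7 _] head=0 tail=3 count=3
After op 4 (write(11)): arr=[14 18 7 11] head=0 tail=0 count=4
After op 5 (read()): arr=[14 18 7 11] head=1 tail=0 count=3
After op 6 (read()): arr=[14 18 7 11] head=2 tail=0 count=2
After op 7 (write(8)): arr=[8 18 7 11] head=2 tail=1 count=3
After op 8 (write(6)): arr=[8 6 7 11] head=2 tail=2 count=4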